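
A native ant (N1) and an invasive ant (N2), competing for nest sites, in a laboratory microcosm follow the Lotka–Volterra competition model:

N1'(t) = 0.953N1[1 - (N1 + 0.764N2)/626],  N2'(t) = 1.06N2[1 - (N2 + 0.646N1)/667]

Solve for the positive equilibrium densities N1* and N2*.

N1* ≈ 230, N2* ≈ 519

Setting both brackets to zero gives the nullclines N1 + 0.764N2 = 626 and 0.646N1 + N2 = 667.
Substituting N2 = 667 - 0.646N1 into the first: N1(1 - 0.764·0.646) = 626 - 0.764·667.
So N1* = 116/0.506 = 230, and then N2* = 667 - 0.646·230 = 519.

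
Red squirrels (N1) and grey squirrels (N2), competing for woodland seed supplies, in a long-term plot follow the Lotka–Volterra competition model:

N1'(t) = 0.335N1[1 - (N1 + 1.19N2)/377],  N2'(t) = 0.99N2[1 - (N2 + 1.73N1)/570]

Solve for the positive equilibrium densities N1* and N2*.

N1* ≈ 285, N2* ≈ 77.7

Setting both brackets to zero gives the nullclines N1 + 1.19N2 = 377 and 1.73N1 + N2 = 570.
Substituting N2 = 570 - 1.73N1 into the first: N1(1 - 1.19·1.73) = 377 - 1.19·570.
So N1* = -301/-1.06 = 285, and then N2* = 570 - 1.73·285 = 77.7.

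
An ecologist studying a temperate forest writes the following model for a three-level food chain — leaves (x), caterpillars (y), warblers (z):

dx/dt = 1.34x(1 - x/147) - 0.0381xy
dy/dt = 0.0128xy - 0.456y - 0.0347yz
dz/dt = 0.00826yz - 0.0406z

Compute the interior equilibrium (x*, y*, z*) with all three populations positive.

From dz/dt = 0: 0.00826y* = 0.0406, so y* = 4.92.
From dx/dt = 0: 1.34(1 - x*/147) = 0.0381·4.92, giving x* = 147·(1 - 0.14) = 126.
From dy/dt = 0: 0.0128·126 - 0.456 = 0.0347z*, so z* = 1.16/0.0347 = 33.5.

x* ≈ 126, y* ≈ 4.92, z* ≈ 33.5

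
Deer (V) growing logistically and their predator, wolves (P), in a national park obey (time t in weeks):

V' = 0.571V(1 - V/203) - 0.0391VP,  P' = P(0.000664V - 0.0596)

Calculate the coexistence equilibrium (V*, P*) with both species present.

V* ≈ 89.8, P* ≈ 8.15

From dP/dt = 0 with P > 0: 0.000664V* = 0.0596, so V* = 89.8.
Substitute into dV/dt = 0: 0.571(1 - 89.8/203) = 0.0391P*.
The bracket is 0.558, giving P* = 0.319/0.0391 = 8.15.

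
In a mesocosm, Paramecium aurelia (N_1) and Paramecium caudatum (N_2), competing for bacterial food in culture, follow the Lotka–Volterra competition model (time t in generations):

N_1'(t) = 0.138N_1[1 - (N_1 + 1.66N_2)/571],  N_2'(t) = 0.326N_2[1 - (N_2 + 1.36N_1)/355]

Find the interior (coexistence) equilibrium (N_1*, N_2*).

N_1* ≈ 14.6, N_2* ≈ 335

Setting both brackets to zero gives the nullclines N_1 + 1.66N_2 = 571 and 1.36N_1 + N_2 = 355.
Substituting N_2 = 355 - 1.36N_1 into the first: N_1(1 - 1.66·1.36) = 571 - 1.66·355.
So N_1* = -18.3/-1.26 = 14.6, and then N_2* = 355 - 1.36·14.6 = 335.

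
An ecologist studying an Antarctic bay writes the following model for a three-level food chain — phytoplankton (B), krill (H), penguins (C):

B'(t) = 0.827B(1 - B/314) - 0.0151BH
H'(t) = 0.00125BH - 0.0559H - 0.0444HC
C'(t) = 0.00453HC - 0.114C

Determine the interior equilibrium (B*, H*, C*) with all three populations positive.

B* ≈ 170, H* ≈ 25.2, C* ≈ 3.52

From dC/dt = 0: 0.00453H* = 0.114, so H* = 25.2.
From dB/dt = 0: 0.827(1 - B*/314) = 0.0151·25.2, giving B* = 314·(1 - 0.459) = 170.
From dH/dt = 0: 0.00125·170 - 0.0559 = 0.0444C*, so C* = 0.156/0.0444 = 3.52.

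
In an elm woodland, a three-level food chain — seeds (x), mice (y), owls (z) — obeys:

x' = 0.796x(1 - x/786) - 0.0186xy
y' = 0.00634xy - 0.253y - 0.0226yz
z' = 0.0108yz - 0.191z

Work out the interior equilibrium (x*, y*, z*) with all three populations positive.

From dz/dt = 0: 0.0108y* = 0.191, so y* = 17.7.
From dx/dt = 0: 0.796(1 - x*/786) = 0.0186·17.7, giving x* = 786·(1 - 0.413) = 461.
From dy/dt = 0: 0.00634·461 - 0.253 = 0.0226z*, so z* = 2.67/0.0226 = 118.

x* ≈ 461, y* ≈ 17.7, z* ≈ 118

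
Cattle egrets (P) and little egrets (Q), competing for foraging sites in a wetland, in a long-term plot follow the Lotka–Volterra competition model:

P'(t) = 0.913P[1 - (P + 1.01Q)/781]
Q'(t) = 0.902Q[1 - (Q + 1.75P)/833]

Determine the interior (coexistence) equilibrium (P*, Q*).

P* ≈ 78.6, Q* ≈ 695

Setting both brackets to zero gives the nullclines P + 1.01Q = 781 and 1.75P + Q = 833.
Substituting Q = 833 - 1.75P into the first: P(1 - 1.01·1.75) = 781 - 1.01·833.
So P* = -60.3/-0.768 = 78.6, and then Q* = 833 - 1.75·78.6 = 695.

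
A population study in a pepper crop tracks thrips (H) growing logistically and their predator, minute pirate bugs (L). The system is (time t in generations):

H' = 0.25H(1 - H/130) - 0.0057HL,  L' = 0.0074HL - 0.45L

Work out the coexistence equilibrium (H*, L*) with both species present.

From dL/dt = 0 with L > 0: 0.0074H* = 0.45, so H* = 60.8.
Substitute into dH/dt = 0: 0.25(1 - 60.8/130) = 0.0057L*.
The bracket is 0.532, giving L* = 0.133/0.0057 = 23.3.

H* ≈ 60.8, L* ≈ 23.3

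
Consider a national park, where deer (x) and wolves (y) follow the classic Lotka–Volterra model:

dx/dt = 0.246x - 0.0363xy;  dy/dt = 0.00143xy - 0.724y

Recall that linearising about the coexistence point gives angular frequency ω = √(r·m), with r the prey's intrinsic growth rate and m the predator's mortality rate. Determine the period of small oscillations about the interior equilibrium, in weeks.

T ≈ 14.9 weeks

Here r = 0.246 and m = 0.724, so r·m = 0.178.
ω = √0.178 = 0.422 per week, hence T = 2π/ω ≈ 14.9 weeks.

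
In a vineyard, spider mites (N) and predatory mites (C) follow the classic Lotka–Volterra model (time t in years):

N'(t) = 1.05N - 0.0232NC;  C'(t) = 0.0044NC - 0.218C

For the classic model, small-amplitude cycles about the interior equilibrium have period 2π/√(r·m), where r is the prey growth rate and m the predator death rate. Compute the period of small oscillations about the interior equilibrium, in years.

T ≈ 13.1 years

Here r = 1.05 and m = 0.218, so r·m = 0.229.
ω = √0.229 = 0.478 per year, hence T = 2π/ω ≈ 13.1 years.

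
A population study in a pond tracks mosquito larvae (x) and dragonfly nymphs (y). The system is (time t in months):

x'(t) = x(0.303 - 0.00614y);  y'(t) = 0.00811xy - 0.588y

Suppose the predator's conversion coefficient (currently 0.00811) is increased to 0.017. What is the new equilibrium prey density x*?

At the interior fixed point, setting dy/dt = 0 with y > 0 fixes x* = (predator death rate)/(xy coefficient) — independent of the other coefficients.
With the change, x* = 0.588/0.017 = 34.6; it falls from 72.5.

x* ≈ 34.6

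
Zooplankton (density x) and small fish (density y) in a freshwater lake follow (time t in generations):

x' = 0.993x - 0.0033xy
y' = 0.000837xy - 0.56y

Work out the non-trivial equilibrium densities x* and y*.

x* ≈ 669, y* ≈ 301

Set dy/dt = 0 with y > 0: 0.000837x - 0.56 = 0, so x* = 0.56/0.000837 = 669.
Set dx/dt = 0 with x > 0: 0.993 - 0.0033y = 0, so y* = 0.993/0.0033 = 301.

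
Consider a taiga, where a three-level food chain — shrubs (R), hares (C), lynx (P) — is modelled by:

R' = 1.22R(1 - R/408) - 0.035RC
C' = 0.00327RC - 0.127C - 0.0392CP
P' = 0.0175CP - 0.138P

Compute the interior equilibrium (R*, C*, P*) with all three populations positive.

R* ≈ 316, C* ≈ 7.89, P* ≈ 23.1

From dP/dt = 0: 0.0175C* = 0.138, so C* = 7.89.
From dR/dt = 0: 1.22(1 - R*/408) = 0.035·7.89, giving R* = 408·(1 - 0.226) = 316.
From dC/dt = 0: 0.00327·316 - 0.127 = 0.0392P*, so P* = 0.905/0.0392 = 23.1.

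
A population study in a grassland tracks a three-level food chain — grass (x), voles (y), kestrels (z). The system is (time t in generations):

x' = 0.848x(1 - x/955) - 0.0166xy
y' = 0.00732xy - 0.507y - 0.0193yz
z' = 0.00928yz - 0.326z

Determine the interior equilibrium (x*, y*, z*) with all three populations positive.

x* ≈ 298, y* ≈ 35.1, z* ≈ 86.9

From dz/dt = 0: 0.00928y* = 0.326, so y* = 35.1.
From dx/dt = 0: 0.848(1 - x*/955) = 0.0166·35.1, giving x* = 955·(1 - 0.688) = 298.
From dy/dt = 0: 0.00732·298 - 0.507 = 0.0193z*, so z* = 1.68/0.0193 = 86.9.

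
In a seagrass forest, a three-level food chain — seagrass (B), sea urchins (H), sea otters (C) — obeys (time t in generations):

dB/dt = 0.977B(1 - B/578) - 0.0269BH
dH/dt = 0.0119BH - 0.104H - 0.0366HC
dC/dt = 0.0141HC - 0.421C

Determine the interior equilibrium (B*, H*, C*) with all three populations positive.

B* ≈ 103, H* ≈ 29.9, C* ≈ 30.6

From dC/dt = 0: 0.0141H* = 0.421, so H* = 29.9.
From dB/dt = 0: 0.977(1 - B*/578) = 0.0269·29.9, giving B* = 578·(1 - 0.822) = 103.
From dH/dt = 0: 0.0119·103 - 0.104 = 0.0366C*, so C* = 1.12/0.0366 = 30.6.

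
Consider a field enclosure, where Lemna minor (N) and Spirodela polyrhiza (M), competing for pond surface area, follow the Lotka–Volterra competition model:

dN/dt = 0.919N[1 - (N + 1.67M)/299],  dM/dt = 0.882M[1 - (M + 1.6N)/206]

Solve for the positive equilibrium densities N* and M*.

N* ≈ 26.9, M* ≈ 163

Setting both brackets to zero gives the nullclines N + 1.67M = 299 and 1.6N + M = 206.
Substituting M = 206 - 1.6N into the first: N(1 - 1.67·1.6) = 299 - 1.67·206.
So N* = -45/-1.67 = 26.9, and then M* = 206 - 1.6·26.9 = 163.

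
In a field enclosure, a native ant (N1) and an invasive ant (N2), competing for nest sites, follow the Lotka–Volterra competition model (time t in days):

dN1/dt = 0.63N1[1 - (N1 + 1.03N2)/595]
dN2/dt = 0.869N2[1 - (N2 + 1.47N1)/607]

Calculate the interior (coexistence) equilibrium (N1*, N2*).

N1* ≈ 58.8, N2* ≈ 521

Setting both brackets to zero gives the nullclines N1 + 1.03N2 = 595 and 1.47N1 + N2 = 607.
Substituting N2 = 607 - 1.47N1 into the first: N1(1 - 1.03·1.47) = 595 - 1.03·607.
So N1* = -30.2/-0.514 = 58.8, and then N2* = 607 - 1.47·58.8 = 521.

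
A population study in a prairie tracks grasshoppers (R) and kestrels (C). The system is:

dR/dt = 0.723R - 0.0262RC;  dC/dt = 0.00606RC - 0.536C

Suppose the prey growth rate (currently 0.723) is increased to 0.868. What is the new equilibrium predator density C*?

At the interior fixed point, setting dR/dt = 0 with R > 0 fixes C* = (prey growth rate)/(RC coefficient) — independent of the other coefficients.
With the change, C* = 0.868/0.0262 = 33.1; it rises from 27.6.

C* ≈ 33.1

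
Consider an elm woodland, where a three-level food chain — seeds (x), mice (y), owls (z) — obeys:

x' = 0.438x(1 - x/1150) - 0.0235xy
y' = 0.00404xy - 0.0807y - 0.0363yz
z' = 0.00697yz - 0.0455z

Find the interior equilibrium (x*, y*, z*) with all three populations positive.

x* ≈ 747, y* ≈ 6.53, z* ≈ 80.9

From dz/dt = 0: 0.00697y* = 0.0455, so y* = 6.53.
From dx/dt = 0: 0.438(1 - x*/1150) = 0.0235·6.53, giving x* = 1150·(1 - 0.35) = 747.
From dy/dt = 0: 0.00404·747 - 0.0807 = 0.0363z*, so z* = 2.94/0.0363 = 80.9.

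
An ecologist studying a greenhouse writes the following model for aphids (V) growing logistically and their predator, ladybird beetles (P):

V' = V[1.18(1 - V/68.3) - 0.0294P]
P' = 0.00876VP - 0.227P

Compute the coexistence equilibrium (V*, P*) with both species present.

From dP/dt = 0 with P > 0: 0.00876V* = 0.227, so V* = 25.9.
Substitute into dV/dt = 0: 1.18(1 - 25.9/68.3) = 0.0294P*.
The bracket is 0.621, giving P* = 0.732/0.0294 = 24.9.

V* ≈ 25.9, P* ≈ 24.9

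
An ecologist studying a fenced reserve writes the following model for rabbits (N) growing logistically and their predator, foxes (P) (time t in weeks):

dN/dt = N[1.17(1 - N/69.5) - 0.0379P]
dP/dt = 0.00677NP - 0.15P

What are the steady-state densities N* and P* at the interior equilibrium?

N* ≈ 22.2, P* ≈ 21

From dP/dt = 0 with P > 0: 0.00677N* = 0.15, so N* = 22.2.
Substitute into dN/dt = 0: 1.17(1 - 22.2/69.5) = 0.0379P*.
The bracket is 0.681, giving P* = 0.797/0.0379 = 21.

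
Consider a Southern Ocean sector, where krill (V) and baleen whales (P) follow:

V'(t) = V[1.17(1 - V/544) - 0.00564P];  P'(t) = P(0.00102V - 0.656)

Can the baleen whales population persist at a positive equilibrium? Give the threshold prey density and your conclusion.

The predator equation gives dP/dt > 0 only when V > 0.656/0.00102 = 643.
Without the predator, V → K = 544. Since 544 < 643, the predator cannot invade.

Threshold V = 643; K < 643, so no, the predator goes extinct.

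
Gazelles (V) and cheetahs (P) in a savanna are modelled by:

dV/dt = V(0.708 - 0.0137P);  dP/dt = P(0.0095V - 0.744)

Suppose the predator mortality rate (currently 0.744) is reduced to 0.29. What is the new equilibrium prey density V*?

At the interior fixed point, setting dP/dt = 0 with P > 0 fixes V* = (predator death rate)/(VP coefficient) — independent of the other coefficients.
With the change, V* = 0.29/0.0095 = 30.5; it falls from 78.3.

V* ≈ 30.5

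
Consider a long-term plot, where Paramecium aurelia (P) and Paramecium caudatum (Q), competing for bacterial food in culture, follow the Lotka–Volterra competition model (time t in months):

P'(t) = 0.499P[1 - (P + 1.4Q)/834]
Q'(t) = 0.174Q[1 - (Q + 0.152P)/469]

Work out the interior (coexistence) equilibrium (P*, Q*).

P* ≈ 225, Q* ≈ 435

Setting both brackets to zero gives the nullclines P + 1.4Q = 834 and 0.152P + Q = 469.
Substituting Q = 469 - 0.152P into the first: P(1 - 1.4·0.152) = 834 - 1.4·469.
So P* = 177/0.787 = 225, and then Q* = 469 - 0.152·225 = 435.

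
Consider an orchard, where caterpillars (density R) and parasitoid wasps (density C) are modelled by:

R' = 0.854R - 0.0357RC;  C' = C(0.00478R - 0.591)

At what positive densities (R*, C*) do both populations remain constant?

Set dC/dt = 0 with C > 0: 0.00478R - 0.591 = 0, so R* = 0.591/0.00478 = 124.
Set dR/dt = 0 with R > 0: 0.854 - 0.0357C = 0, so C* = 0.854/0.0357 = 23.9.

R* ≈ 124, C* ≈ 23.9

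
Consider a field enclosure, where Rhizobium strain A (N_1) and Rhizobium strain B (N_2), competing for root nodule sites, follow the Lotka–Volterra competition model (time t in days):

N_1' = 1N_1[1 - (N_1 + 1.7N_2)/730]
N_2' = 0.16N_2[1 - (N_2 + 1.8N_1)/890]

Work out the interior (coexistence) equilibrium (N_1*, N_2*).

Setting both brackets to zero gives the nullclines N_1 + 1.7N_2 = 730 and 1.8N_1 + N_2 = 890.
Substituting N_2 = 890 - 1.8N_1 into the first: N_1(1 - 1.7·1.8) = 730 - 1.7·890.
So N_1* = -783/-2.06 = 380, and then N_2* = 890 - 1.8·380 = 206.

N_1* ≈ 380, N_2* ≈ 206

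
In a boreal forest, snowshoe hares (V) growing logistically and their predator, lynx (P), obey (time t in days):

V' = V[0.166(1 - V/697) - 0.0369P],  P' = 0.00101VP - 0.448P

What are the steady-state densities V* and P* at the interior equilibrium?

V* ≈ 444, P* ≈ 1.64

From dP/dt = 0 with P > 0: 0.00101V* = 0.448, so V* = 444.
Substitute into dV/dt = 0: 0.166(1 - 444/697) = 0.0369P*.
The bracket is 0.364, giving P* = 0.0604/0.0369 = 1.64.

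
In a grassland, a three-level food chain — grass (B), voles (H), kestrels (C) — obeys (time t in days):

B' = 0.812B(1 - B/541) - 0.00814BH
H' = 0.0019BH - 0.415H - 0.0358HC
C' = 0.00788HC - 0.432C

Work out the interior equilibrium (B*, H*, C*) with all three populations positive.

From dC/dt = 0: 0.00788H* = 0.432, so H* = 54.8.
From dB/dt = 0: 0.812(1 - B*/541) = 0.00814·54.8, giving B* = 541·(1 - 0.55) = 244.
From dH/dt = 0: 0.0019·244 - 0.415 = 0.0358C*, so C* = 0.048/0.0358 = 1.34.

B* ≈ 244, H* ≈ 54.8, C* ≈ 1.34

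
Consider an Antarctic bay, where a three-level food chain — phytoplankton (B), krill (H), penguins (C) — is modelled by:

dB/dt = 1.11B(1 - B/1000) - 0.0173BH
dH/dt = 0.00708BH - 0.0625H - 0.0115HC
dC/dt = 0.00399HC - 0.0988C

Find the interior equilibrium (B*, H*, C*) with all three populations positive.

From dC/dt = 0: 0.00399H* = 0.0988, so H* = 24.8.
From dB/dt = 0: 1.11(1 - B*/1000) = 0.0173·24.8, giving B* = 1000·(1 - 0.386) = 614.
From dH/dt = 0: 0.00708·614 - 0.0625 = 0.0115C*, so C* = 4.29/0.0115 = 373.

B* ≈ 614, H* ≈ 24.8, C* ≈ 373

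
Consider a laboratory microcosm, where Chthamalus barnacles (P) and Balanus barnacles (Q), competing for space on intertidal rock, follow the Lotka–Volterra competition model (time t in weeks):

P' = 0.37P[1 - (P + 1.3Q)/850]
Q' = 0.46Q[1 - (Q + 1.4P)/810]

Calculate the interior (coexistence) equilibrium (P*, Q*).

Setting both brackets to zero gives the nullclines P + 1.3Q = 850 and 1.4P + Q = 810.
Substituting Q = 810 - 1.4P into the first: P(1 - 1.3·1.4) = 850 - 1.3·810.
So P* = -203/-0.82 = 248, and then Q* = 810 - 1.4·248 = 463.

P* ≈ 248, Q* ≈ 463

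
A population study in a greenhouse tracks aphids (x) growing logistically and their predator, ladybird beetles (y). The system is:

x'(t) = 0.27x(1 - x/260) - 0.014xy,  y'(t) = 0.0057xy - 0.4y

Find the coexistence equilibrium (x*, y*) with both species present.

From dy/dt = 0 with y > 0: 0.0057x* = 0.4, so x* = 70.2.
Substitute into dx/dt = 0: 0.27(1 - 70.2/260) = 0.014y*.
The bracket is 0.73, giving y* = 0.197/0.014 = 14.1.

x* ≈ 70.2, y* ≈ 14.1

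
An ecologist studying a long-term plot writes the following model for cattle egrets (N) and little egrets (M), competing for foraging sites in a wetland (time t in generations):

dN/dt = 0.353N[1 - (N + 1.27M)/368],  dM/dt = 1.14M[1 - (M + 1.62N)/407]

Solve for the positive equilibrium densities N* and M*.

N* ≈ 141, M* ≈ 179

Setting both brackets to zero gives the nullclines N + 1.27M = 368 and 1.62N + M = 407.
Substituting M = 407 - 1.62N into the first: N(1 - 1.27·1.62) = 368 - 1.27·407.
So N* = -149/-1.06 = 141, and then M* = 407 - 1.62·141 = 179.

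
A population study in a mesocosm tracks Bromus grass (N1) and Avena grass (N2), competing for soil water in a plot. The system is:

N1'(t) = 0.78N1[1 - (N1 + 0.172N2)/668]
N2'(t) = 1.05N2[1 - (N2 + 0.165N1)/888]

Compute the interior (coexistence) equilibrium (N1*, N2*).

Setting both brackets to zero gives the nullclines N1 + 0.172N2 = 668 and 0.165N1 + N2 = 888.
Substituting N2 = 888 - 0.165N1 into the first: N1(1 - 0.172·0.165) = 668 - 0.172·888.
So N1* = 515/0.972 = 530, and then N2* = 888 - 0.165·530 = 800.

N1* ≈ 530, N2* ≈ 800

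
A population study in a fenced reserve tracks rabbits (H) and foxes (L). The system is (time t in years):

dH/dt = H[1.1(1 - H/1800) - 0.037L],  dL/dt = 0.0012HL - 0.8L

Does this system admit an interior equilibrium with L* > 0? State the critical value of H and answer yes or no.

The predator equation gives dL/dt > 0 only when H > 0.8/0.0012 = 667.
Without the predator, H → K = 1800. Since 1800 > 667, the predator can invade and persist.

Threshold H = 667; K > 667, so yes, the predator persists.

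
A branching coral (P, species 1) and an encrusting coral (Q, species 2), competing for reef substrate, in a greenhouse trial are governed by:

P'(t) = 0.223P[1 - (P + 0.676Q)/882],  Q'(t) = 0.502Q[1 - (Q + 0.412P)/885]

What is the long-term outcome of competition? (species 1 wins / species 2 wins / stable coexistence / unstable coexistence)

stable coexistence

Compare the nullcline intercepts: K1/α12 = 882/0.676 = 1300 > K2 = 885; K2/α21 = 885/0.412 = 2150 > K1 = 882.
Since both inequalities hold, each species can invade when rare, so the interior equilibrium is stable.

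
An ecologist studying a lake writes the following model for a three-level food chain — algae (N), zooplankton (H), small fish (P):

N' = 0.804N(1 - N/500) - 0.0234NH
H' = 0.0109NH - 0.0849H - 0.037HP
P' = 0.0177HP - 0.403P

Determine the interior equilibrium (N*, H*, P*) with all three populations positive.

From dP/dt = 0: 0.0177H* = 0.403, so H* = 22.8.
From dN/dt = 0: 0.804(1 - N*/500) = 0.0234·22.8, giving N* = 500·(1 - 0.663) = 169.
From dH/dt = 0: 0.0109·169 - 0.0849 = 0.037P*, so P* = 1.75/0.037 = 47.4.

N* ≈ 169, H* ≈ 22.8, P* ≈ 47.4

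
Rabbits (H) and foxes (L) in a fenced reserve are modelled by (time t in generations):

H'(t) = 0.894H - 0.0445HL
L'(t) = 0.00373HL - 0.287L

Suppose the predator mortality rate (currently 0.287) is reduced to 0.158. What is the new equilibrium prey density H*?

At the interior fixed point, setting dL/dt = 0 with L > 0 fixes H* = (predator death rate)/(HL coefficient) — independent of the other coefficients.
With the change, H* = 0.158/0.00373 = 42.4; it falls from 76.9.

H* ≈ 42.4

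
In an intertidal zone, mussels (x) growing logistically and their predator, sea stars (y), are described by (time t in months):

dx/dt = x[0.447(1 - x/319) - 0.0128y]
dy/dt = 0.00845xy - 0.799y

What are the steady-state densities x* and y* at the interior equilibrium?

x* ≈ 94.6, y* ≈ 24.6

From dy/dt = 0 with y > 0: 0.00845x* = 0.799, so x* = 94.6.
Substitute into dx/dt = 0: 0.447(1 - 94.6/319) = 0.0128y*.
The bracket is 0.704, giving y* = 0.315/0.0128 = 24.6.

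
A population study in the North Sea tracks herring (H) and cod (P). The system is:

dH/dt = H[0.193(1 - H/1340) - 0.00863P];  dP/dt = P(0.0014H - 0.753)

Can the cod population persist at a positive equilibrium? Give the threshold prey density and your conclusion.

The predator equation gives dP/dt > 0 only when H > 0.753/0.0014 = 538.
Without the predator, H → K = 1340. Since 1340 > 538, the predator can invade and persist.

Threshold H = 538; K > 538, so yes, the predator persists.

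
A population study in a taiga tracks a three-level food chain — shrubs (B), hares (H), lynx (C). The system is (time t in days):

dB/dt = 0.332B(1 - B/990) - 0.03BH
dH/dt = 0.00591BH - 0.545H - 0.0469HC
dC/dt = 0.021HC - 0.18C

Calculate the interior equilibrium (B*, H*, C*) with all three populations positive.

B* ≈ 223, H* ≈ 8.57, C* ≈ 16.5

From dC/dt = 0: 0.021H* = 0.18, so H* = 8.57.
From dB/dt = 0: 0.332(1 - B*/990) = 0.03·8.57, giving B* = 990·(1 - 0.775) = 223.
From dH/dt = 0: 0.00591·223 - 0.545 = 0.0469C*, so C* = 0.774/0.0469 = 16.5.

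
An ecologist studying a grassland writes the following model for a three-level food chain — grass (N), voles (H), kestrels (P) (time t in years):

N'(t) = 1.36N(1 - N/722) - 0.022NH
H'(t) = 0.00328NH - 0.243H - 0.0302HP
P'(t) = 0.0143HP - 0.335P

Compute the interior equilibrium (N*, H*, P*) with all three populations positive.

From dP/dt = 0: 0.0143H* = 0.335, so H* = 23.4.
From dN/dt = 0: 1.36(1 - N*/722) = 0.022·23.4, giving N* = 722·(1 - 0.379) = 448.
From dH/dt = 0: 0.00328·448 - 0.243 = 0.0302P*, so P* = 1.23/0.0302 = 40.7.

N* ≈ 448, H* ≈ 23.4, P* ≈ 40.7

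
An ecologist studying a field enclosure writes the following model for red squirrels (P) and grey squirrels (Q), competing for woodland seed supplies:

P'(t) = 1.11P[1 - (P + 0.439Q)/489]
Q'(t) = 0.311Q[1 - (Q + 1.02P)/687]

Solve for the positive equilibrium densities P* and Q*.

P* ≈ 339, Q* ≈ 341

Setting both brackets to zero gives the nullclines P + 0.439Q = 489 and 1.02P + Q = 687.
Substituting Q = 687 - 1.02P into the first: P(1 - 0.439·1.02) = 489 - 0.439·687.
So P* = 187/0.552 = 339, and then Q* = 687 - 1.02·339 = 341.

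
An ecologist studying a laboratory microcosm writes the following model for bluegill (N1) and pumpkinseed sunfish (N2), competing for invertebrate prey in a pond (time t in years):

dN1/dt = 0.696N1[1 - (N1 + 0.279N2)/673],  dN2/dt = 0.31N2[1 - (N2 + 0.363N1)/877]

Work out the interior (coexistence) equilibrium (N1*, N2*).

N1* ≈ 477, N2* ≈ 704

Setting both brackets to zero gives the nullclines N1 + 0.279N2 = 673 and 0.363N1 + N2 = 877.
Substituting N2 = 877 - 0.363N1 into the first: N1(1 - 0.279·0.363) = 673 - 0.279·877.
So N1* = 428/0.899 = 477, and then N2* = 877 - 0.363·477 = 704.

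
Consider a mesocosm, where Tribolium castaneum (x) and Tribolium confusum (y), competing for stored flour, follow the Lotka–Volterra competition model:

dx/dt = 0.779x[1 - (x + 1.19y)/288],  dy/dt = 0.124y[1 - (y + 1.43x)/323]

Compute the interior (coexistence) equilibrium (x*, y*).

x* ≈ 137, y* ≈ 127

Setting both brackets to zero gives the nullclines x + 1.19y = 288 and 1.43x + y = 323.
Substituting y = 323 - 1.43x into the first: x(1 - 1.19·1.43) = 288 - 1.19·323.
So x* = -96.4/-0.702 = 137, and then y* = 323 - 1.43·137 = 127.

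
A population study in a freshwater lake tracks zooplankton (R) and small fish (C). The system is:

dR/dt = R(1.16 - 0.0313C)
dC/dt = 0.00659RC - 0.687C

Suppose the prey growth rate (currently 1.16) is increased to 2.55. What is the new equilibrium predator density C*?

C* ≈ 81.5

At the interior fixed point, setting dR/dt = 0 with R > 0 fixes C* = (prey growth rate)/(RC coefficient) — independent of the other coefficients.
With the change, C* = 2.55/0.0313 = 81.5; it rises from 37.1.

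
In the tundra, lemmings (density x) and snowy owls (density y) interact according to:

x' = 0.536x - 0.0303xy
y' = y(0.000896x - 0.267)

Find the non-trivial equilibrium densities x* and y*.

Set dy/dt = 0 with y > 0: 0.000896x - 0.267 = 0, so x* = 0.267/0.000896 = 298.
Set dx/dt = 0 with x > 0: 0.536 - 0.0303y = 0, so y* = 0.536/0.0303 = 17.7.

x* ≈ 298, y* ≈ 17.7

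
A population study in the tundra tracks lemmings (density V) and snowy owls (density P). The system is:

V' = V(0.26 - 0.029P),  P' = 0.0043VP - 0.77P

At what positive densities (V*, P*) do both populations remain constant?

V* ≈ 179, P* ≈ 8.97

Set dP/dt = 0 with P > 0: 0.0043V - 0.77 = 0, so V* = 0.77/0.0043 = 179.
Set dV/dt = 0 with V > 0: 0.26 - 0.029P = 0, so P* = 0.26/0.029 = 8.97.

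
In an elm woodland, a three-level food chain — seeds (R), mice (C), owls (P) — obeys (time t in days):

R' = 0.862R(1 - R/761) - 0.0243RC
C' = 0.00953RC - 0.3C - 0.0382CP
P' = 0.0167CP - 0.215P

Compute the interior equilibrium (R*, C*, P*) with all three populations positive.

From dP/dt = 0: 0.0167C* = 0.215, so C* = 12.9.
From dR/dt = 0: 0.862(1 - R*/761) = 0.0243·12.9, giving R* = 761·(1 - 0.363) = 485.
From dC/dt = 0: 0.00953·485 - 0.3 = 0.0382P*, so P* = 4.32/0.0382 = 113.

R* ≈ 485, C* ≈ 12.9, P* ≈ 113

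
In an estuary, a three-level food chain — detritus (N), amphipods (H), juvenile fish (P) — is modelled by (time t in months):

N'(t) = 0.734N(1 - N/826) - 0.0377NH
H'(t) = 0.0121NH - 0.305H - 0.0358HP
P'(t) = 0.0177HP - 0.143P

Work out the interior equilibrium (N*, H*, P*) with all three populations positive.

From dP/dt = 0: 0.0177H* = 0.143, so H* = 8.08.
From dN/dt = 0: 0.734(1 - N*/826) = 0.0377·8.08, giving N* = 826·(1 - 0.415) = 483.
From dH/dt = 0: 0.0121·483 - 0.305 = 0.0358P*, so P* = 5.54/0.0358 = 155.

N* ≈ 483, H* ≈ 8.08, P* ≈ 155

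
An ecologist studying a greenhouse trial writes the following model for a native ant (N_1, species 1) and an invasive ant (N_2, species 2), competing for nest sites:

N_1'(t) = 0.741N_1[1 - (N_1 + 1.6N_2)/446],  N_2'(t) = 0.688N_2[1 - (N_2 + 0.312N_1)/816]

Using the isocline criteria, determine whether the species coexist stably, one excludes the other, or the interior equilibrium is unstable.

Compare the nullcline intercepts: K1/α12 = 446/1.6 = 279 < K2 = 816; K2/α21 = 816/0.312 = 2620 > K1 = 446.
Since the inequalities point opposite ways, species 2 can invade but species 1 cannot.

species 2 excludes species 1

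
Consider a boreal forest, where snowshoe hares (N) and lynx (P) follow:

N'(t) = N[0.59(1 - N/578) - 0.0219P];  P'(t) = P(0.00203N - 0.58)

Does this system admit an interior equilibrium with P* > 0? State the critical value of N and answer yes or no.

The predator equation gives dP/dt > 0 only when N > 0.58/0.00203 = 286.
Without the predator, N → K = 578. Since 578 > 286, the predator can invade and persist.

Threshold N = 286; K > 286, so yes, the predator persists.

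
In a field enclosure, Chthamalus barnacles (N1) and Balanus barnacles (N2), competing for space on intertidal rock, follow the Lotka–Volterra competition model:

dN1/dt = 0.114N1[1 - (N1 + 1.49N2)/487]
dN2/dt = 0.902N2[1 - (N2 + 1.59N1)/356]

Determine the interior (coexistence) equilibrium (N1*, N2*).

Setting both brackets to zero gives the nullclines N1 + 1.49N2 = 487 and 1.59N1 + N2 = 356.
Substituting N2 = 356 - 1.59N1 into the first: N1(1 - 1.49·1.59) = 487 - 1.49·356.
So N1* = -43.4/-1.37 = 31.7, and then N2* = 356 - 1.59·31.7 = 306.

N1* ≈ 31.7, N2* ≈ 306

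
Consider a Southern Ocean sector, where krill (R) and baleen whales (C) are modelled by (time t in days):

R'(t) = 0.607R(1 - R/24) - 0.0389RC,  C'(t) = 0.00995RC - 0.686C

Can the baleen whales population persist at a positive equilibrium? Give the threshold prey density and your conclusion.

Threshold R = 68.9; K < 68.9, so no, the predator goes extinct.

The predator equation gives dC/dt > 0 only when R > 0.686/0.00995 = 68.9.
Without the predator, R → K = 24. Since 24 < 68.9, the predator cannot invade.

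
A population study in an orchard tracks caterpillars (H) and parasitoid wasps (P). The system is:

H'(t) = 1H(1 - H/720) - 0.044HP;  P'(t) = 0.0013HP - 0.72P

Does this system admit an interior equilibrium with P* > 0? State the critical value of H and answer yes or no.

The predator equation gives dP/dt > 0 only when H > 0.72/0.0013 = 554.
Without the predator, H → K = 720. Since 720 > 554, the predator can invade and persist.

Threshold H = 554; K > 554, so yes, the predator persists.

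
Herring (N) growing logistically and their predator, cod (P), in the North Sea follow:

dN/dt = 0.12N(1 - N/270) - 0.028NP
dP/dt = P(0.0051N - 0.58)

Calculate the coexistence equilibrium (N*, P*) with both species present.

N* ≈ 114, P* ≈ 2.48

From dP/dt = 0 with P > 0: 0.0051N* = 0.58, so N* = 114.
Substitute into dN/dt = 0: 0.12(1 - 114/270) = 0.028P*.
The bracket is 0.579, giving P* = 0.0695/0.028 = 2.48.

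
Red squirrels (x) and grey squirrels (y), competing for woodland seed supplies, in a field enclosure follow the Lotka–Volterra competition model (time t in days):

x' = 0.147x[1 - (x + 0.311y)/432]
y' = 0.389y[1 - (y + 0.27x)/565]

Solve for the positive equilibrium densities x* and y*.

x* ≈ 280, y* ≈ 489

Setting both brackets to zero gives the nullclines x + 0.311y = 432 and 0.27x + y = 565.
Substituting y = 565 - 0.27x into the first: x(1 - 0.311·0.27) = 432 - 0.311·565.
So x* = 256/0.916 = 280, and then y* = 565 - 0.27·280 = 489.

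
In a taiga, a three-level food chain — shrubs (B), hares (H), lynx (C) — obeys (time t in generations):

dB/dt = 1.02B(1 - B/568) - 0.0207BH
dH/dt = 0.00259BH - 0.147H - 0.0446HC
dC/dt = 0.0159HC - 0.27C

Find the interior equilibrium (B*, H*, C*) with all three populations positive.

From dC/dt = 0: 0.0159H* = 0.27, so H* = 17.
From dB/dt = 0: 1.02(1 - B*/568) = 0.0207·17, giving B* = 568·(1 - 0.345) = 372.
From dH/dt = 0: 0.00259·372 - 0.147 = 0.0446C*, so C* = 0.817/0.0446 = 18.3.

B* ≈ 372, H* ≈ 17, C* ≈ 18.3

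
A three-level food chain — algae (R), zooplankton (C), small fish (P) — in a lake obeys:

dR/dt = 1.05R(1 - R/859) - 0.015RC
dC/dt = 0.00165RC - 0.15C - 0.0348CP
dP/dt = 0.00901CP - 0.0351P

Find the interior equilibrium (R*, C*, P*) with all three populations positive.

From dP/dt = 0: 0.00901C* = 0.0351, so C* = 3.9.
From dR/dt = 0: 1.05(1 - R*/859) = 0.015·3.9, giving R* = 859·(1 - 0.0557) = 811.
From dC/dt = 0: 0.00165·811 - 0.15 = 0.0348P*, so P* = 1.19/0.0348 = 34.2.

R* ≈ 811, C* ≈ 3.9, P* ≈ 34.2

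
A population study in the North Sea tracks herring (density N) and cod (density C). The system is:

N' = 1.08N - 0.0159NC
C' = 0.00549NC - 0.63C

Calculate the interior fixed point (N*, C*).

Set dC/dt = 0 with C > 0: 0.00549N - 0.63 = 0, so N* = 0.63/0.00549 = 115.
Set dN/dt = 0 with N > 0: 1.08 - 0.0159C = 0, so C* = 1.08/0.0159 = 67.9.

N* ≈ 115, C* ≈ 67.9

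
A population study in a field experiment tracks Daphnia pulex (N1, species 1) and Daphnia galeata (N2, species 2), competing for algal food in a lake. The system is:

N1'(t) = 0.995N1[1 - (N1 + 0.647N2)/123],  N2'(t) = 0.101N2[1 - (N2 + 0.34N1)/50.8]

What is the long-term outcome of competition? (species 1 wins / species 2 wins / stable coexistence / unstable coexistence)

stable coexistence

Compare the nullcline intercepts: K1/α12 = 123/0.647 = 190 > K2 = 50.8; K2/α21 = 50.8/0.34 = 149 > K1 = 123.
Since both inequalities hold, each species can invade when rare, so the interior equilibrium is stable.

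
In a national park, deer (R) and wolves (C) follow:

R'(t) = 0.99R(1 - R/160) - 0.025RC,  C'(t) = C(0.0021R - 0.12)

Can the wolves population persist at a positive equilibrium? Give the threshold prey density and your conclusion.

The predator equation gives dC/dt > 0 only when R > 0.12/0.0021 = 57.1.
Without the predator, R → K = 160. Since 160 > 57.1, the predator can invade and persist.

Threshold R = 57.1; K > 57.1, so yes, the predator persists.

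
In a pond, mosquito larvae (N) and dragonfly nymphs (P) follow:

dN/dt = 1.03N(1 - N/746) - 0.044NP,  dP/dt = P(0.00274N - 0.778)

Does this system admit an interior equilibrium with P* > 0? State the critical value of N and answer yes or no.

The predator equation gives dP/dt > 0 only when N > 0.778/0.00274 = 284.
Without the predator, N → K = 746. Since 746 > 284, the predator can invade and persist.

Threshold N = 284; K > 284, so yes, the predator persists.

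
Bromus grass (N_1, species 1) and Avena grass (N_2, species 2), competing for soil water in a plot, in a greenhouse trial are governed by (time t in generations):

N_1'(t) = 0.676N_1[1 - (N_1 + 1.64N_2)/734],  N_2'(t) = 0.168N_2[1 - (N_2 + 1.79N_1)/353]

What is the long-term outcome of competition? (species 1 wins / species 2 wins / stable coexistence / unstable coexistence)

Compare the nullcline intercepts: K1/α12 = 734/1.64 = 448 > K2 = 353; K2/α21 = 353/1.79 = 197 < K1 = 734.
Since the inequalities point opposite ways, species 1 can invade but species 2 cannot.

species 1 excludes species 2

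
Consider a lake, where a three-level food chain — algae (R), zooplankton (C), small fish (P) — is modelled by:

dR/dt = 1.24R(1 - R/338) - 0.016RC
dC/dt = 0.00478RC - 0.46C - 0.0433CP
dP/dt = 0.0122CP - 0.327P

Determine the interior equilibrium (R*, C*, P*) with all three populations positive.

From dP/dt = 0: 0.0122C* = 0.327, so C* = 26.8.
From dR/dt = 0: 1.24(1 - R*/338) = 0.016·26.8, giving R* = 338·(1 - 0.346) = 221.
From dC/dt = 0: 0.00478·221 - 0.46 = 0.0433P*, so P* = 0.597/0.0433 = 13.8.

R* ≈ 221, C* ≈ 26.8, P* ≈ 13.8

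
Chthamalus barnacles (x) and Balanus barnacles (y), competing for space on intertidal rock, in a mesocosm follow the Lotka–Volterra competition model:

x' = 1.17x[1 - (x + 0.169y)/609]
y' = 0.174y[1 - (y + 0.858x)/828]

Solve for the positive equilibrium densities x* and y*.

Setting both brackets to zero gives the nullclines x + 0.169y = 609 and 0.858x + y = 828.
Substituting y = 828 - 0.858x into the first: x(1 - 0.169·0.858) = 609 - 0.169·828.
So x* = 469/0.855 = 549, and then y* = 828 - 0.858·549 = 357.

x* ≈ 549, y* ≈ 357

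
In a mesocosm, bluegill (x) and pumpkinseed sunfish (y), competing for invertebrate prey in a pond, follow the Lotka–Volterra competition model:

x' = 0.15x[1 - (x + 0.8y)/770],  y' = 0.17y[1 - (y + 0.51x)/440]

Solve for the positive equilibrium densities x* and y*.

x* ≈ 706, y* ≈ 79.9

Setting both brackets to zero gives the nullclines x + 0.8y = 770 and 0.51x + y = 440.
Substituting y = 440 - 0.51x into the first: x(1 - 0.8·0.51) = 770 - 0.8·440.
So x* = 418/0.592 = 706, and then y* = 440 - 0.51·706 = 79.9.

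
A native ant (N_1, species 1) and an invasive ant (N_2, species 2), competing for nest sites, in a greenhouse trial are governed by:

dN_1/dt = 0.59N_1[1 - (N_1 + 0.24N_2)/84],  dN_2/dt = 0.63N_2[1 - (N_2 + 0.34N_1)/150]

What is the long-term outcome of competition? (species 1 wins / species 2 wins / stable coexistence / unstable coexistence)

stable coexistence

Compare the nullcline intercepts: K1/α12 = 84/0.24 = 350 > K2 = 150; K2/α21 = 150/0.34 = 441 > K1 = 84.
Since both inequalities hold, each species can invade when rare, so the interior equilibrium is stable.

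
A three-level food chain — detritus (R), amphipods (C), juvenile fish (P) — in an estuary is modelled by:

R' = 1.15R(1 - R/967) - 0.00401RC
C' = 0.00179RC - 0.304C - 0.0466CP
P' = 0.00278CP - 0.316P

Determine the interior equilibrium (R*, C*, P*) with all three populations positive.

R* ≈ 584, C* ≈ 114, P* ≈ 15.9

From dP/dt = 0: 0.00278C* = 0.316, so C* = 114.
From dR/dt = 0: 1.15(1 - R*/967) = 0.00401·114, giving R* = 967·(1 - 0.396) = 584.
From dC/dt = 0: 0.00179·584 - 0.304 = 0.0466P*, so P* = 0.741/0.0466 = 15.9.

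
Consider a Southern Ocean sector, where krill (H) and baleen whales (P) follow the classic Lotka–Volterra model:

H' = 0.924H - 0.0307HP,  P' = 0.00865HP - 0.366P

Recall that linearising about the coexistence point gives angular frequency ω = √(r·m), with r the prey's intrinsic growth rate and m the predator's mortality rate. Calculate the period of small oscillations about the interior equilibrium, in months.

T ≈ 10.8 months

Here r = 0.924 and m = 0.366, so r·m = 0.338.
ω = √0.338 = 0.582 per month, hence T = 2π/ω ≈ 10.8 months.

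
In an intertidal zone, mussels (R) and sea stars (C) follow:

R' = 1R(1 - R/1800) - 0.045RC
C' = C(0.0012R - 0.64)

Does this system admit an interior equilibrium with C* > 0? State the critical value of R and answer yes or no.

The predator equation gives dC/dt > 0 only when R > 0.64/0.0012 = 533.
Without the predator, R → K = 1800. Since 1800 > 533, the predator can invade and persist.

Threshold R = 533; K > 533, so yes, the predator persists.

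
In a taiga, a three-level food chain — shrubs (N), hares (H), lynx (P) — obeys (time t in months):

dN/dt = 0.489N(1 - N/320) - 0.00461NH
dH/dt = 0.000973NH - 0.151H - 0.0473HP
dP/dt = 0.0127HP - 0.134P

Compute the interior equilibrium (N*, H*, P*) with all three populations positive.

N* ≈ 288, H* ≈ 10.6, P* ≈ 2.74

From dP/dt = 0: 0.0127H* = 0.134, so H* = 10.6.
From dN/dt = 0: 0.489(1 - N*/320) = 0.00461·10.6, giving N* = 320·(1 - 0.0995) = 288.
From dH/dt = 0: 0.000973·288 - 0.151 = 0.0473P*, so P* = 0.129/0.0473 = 2.74.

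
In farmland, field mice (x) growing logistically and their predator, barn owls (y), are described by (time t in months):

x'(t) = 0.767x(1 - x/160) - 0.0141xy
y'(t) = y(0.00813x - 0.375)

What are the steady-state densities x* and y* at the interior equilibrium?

x* ≈ 46.1, y* ≈ 38.7

From dy/dt = 0 with y > 0: 0.00813x* = 0.375, so x* = 46.1.
Substitute into dx/dt = 0: 0.767(1 - 46.1/160) = 0.0141y*.
The bracket is 0.712, giving y* = 0.546/0.0141 = 38.7.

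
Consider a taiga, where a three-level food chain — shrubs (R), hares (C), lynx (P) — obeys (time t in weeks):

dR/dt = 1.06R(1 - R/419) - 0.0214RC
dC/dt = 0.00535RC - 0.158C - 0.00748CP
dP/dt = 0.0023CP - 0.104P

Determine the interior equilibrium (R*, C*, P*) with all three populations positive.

R* ≈ 36.5, C* ≈ 45.2, P* ≈ 4.99

From dP/dt = 0: 0.0023C* = 0.104, so C* = 45.2.
From dR/dt = 0: 1.06(1 - R*/419) = 0.0214·45.2, giving R* = 419·(1 - 0.913) = 36.5.
From dC/dt = 0: 0.00535·36.5 - 0.158 = 0.00748P*, so P* = 0.0373/0.00748 = 4.99.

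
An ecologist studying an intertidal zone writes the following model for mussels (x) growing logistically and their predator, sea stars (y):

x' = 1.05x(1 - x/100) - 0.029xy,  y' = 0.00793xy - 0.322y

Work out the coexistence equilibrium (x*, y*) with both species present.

From dy/dt = 0 with y > 0: 0.00793x* = 0.322, so x* = 40.6.
Substitute into dx/dt = 0: 1.05(1 - 40.6/100) = 0.029y*.
The bracket is 0.594, giving y* = 0.624/0.029 = 21.5.

x* ≈ 40.6, y* ≈ 21.5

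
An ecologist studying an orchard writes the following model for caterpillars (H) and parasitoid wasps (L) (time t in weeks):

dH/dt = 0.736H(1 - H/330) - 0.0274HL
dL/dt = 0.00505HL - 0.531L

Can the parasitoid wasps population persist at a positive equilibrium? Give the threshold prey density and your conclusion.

The predator equation gives dL/dt > 0 only when H > 0.531/0.00505 = 105.
Without the predator, H → K = 330. Since 330 > 105, the predator can invade and persist.

Threshold H = 105; K > 105, so yes, the predator persists.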